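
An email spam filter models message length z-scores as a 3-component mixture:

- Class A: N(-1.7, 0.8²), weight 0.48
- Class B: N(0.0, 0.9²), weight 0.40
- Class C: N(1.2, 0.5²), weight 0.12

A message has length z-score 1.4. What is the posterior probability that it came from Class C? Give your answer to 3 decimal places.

Posterior ∝ prior × likelihood, so P(k | x) ∝ w_k f_k(x); normalise over all components.
Normal densities:
  p_A = 0.000273665
  p_B = 0.132198
  p_C = 0.73654
Multiply by the mixture weights:
  w_A·p_A = 0.48 × 0.000273665 = 0.000131359
  w_B·p_B = 0.40 × 0.132198 = 0.0528792
  w_C·p_C = 0.12 × 0.73654 = 0.0883848
Sum: 0.000131359 + 0.0528792 + 0.0883848 = 0.141395
So the posterior for Class C is 0.0883848 / 0.141395 ≈ 0.625.

0.625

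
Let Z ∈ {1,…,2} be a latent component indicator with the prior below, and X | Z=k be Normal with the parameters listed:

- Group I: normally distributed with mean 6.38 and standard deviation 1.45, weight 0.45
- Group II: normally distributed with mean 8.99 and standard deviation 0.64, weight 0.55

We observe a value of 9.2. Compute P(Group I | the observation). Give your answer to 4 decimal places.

0.0544

The responsibility of component k is π_k f_k(x) divided by Σ_j π_j f_j(x).
Normal densities:
  p_I = (1/(1.45·√(2π)))·exp(−(9.2−6.38)²/(2·1.45²)) = 0.275133·exp(-1.89118) = 0.0415159
  p_II = (1/(0.64·√(2π)))·exp(−(9.2−8.99)²/(2·0.64²)) = 0.623347·exp(-0.05383) = 0.590678
Prior × likelihood for each component:
  π_I·p_I = 0.45 × 0.0415159 = 0.0186821
  π_II·p_II = 0.55 × 0.590678 = 0.324873
Normaliser: 0.0186821 + 0.324873 = 0.343555
P(Group I | data) ≈ 0.0544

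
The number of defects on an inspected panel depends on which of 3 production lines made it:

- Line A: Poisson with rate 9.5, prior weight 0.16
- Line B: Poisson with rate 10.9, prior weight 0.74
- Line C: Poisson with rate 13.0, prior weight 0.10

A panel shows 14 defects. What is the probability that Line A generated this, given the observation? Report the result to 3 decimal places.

P(component k | x) = π_k·f_k(x) / marginal(x), where marginal(x) = Σ_j π_j·f_j(x).
Poisson probabilities:
  p_A = 0.0418721
  p_B = 0.0707543
  p_C = 0.102087
Prior × likelihood for each component:
  π_A·p_A = 0.16 × 0.0418721 = 0.00669953
  π_B·p_B = 0.74 × 0.0707543 = 0.0523582
  π_C·p_C = 0.10 × 0.102087 = 0.0102087
Marginal: 0.00669953 + 0.0523582 + 0.0102087 = 0.0692664
Responsibility of Line A: 0.00669953 / 0.0692664 ≈ 0.097

0.097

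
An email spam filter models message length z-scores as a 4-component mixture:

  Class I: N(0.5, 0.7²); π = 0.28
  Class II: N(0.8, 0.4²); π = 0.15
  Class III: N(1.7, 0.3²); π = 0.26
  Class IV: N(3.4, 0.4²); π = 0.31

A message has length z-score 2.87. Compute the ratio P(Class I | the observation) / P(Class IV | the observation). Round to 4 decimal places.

Since P(k|x) ∝ w_k f_k(x), the posterior odds are w_i f_i(x) / (w_j f_j(x)).
Normal densities:
  f_I = (1/(0.7·√(2π)))·exp(−(2.87−0.5)²/(2·0.7²)) = 0.569918·exp(-5.73153) = 0.00184774
  f_II = (1/(0.4·√(2π)))·exp(−(2.87−0.8)²/(2·0.4²)) = 0.997356·exp(-13.39031) = 1.52585e-06
  f_III = (1/(0.3·√(2π)))·exp(−(2.87−1.7)²/(2·0.3²)) = 1.329808·exp(-7.60500) = 0.000662185
  f_IV = (1/(0.4·√(2π)))·exp(−(2.87−3.4)²/(2·0.4²)) = 0.997356·exp(-0.87781) = 0.414592
Odds = (0.28/0.31) × (0.00184774/0.414592) = 0.903226 × 0.00445676 ≈ 0.0040

0.0040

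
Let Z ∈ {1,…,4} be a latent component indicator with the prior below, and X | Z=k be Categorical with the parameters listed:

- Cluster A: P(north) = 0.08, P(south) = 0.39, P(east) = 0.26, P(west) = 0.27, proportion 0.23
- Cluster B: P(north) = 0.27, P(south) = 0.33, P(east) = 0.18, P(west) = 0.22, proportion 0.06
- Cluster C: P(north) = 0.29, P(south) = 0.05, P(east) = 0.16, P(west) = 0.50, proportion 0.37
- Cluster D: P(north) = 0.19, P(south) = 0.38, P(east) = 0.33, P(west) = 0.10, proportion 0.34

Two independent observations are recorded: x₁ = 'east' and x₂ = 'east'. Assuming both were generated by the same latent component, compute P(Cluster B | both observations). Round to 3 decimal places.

By Bayes' theorem, P(k | x) = π_k f_k(x) / Σ_j π_j f_j(x).
Since both observations come from the same component, the likelihood for component k is f_k(x₁)·f_k(x₂).
  f_A = [P(east | comp) = 0.26] × [0.26] = 0.0676
  f_B = [P(east | comp) = 0.18] × [0.18] = 0.0324
  f_C = [P(east | comp) = 0.16] × [0.16] = 0.0256
  f_D = [P(east | comp) = 0.33] × [0.33] = 0.1089
Unnormalised posteriors:
  π_A·f_A = 0.23 × 0.0676 = 0.015548
  π_B·f_B = 0.06 × 0.0324 = 0.001944
  π_C·f_C = 0.37 × 0.0256 = 0.009472
  π_D·f_D = 0.34 × 0.1089 = 0.037026
Evidence: 0.015548 + 0.001944 + 0.009472 + 0.037026 = 0.06399
So the posterior for Cluster B is 0.001944 / 0.06399 ≈ 0.030.

0.030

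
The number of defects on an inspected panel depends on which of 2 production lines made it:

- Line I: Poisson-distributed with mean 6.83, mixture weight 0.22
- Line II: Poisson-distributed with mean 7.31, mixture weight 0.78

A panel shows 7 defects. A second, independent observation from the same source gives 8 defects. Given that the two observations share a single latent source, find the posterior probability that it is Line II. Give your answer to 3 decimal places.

By Bayes' theorem, P(k | x) = π_k f_k(x) / Σ_j π_j f_j(x).
Since both observations come from the same component, the likelihood for component k is f_k(x₁)·f_k(x₂).
  p_I = [e^(−6.83)·6.83^7/7! = 0.14869] × [0.126944] = 0.0188754
  p_II = [e^(−7.31)·7.31^7/7! = 0.148013] × [0.135246] = 0.0200182
Unnormalised posteriors:
  π_I·p_I = 0.22 × 0.0188754 = 0.00415259
  π_II·p_II = 0.78 × 0.0200182 = 0.0156142
Marginal: 0.00415259 + 0.0156142 = 0.0197668
So the posterior for Line II is 0.0156142 / 0.0197668 ≈ 0.790.

0.790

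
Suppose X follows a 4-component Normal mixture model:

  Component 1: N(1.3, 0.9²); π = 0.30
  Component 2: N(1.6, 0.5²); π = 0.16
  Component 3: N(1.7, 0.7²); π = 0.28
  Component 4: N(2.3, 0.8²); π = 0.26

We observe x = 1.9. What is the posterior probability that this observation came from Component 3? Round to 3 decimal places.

By Bayes' theorem, P(k | x) = P(Z=k) f_k(x) / Σ_j P(Z=j) f_j(x).
Evaluate each component's likelihood at the observed value:
  L_1 = 0.354942
  L_2 = 0.666449
  L_3 = 0.547124
  L_4 = 0.440082
Prior × likelihood for each component:
  P(Z=1)·L_1 = 0.30 × 0.354942 = 0.106483
  P(Z=2)·L_2 = 0.16 × 0.666449 = 0.106632
  P(Z=3)·L_3 = 0.28 × 0.547124 = 0.153195
  P(Z=4)·L_4 = 0.26 × 0.440082 = 0.114421
Normaliser: 0.106483 + 0.106632 + 0.153195 + 0.114421 = 0.48073
Responsibility of Component 3: 0.153195 / 0.48073 ≈ 0.319

0.319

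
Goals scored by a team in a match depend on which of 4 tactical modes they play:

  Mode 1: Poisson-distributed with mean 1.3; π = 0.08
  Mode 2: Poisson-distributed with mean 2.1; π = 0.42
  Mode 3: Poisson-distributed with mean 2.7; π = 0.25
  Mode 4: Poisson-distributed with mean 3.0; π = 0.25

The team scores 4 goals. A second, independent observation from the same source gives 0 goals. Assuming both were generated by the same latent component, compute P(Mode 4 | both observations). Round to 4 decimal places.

0.2011

By Bayes' theorem, P(k | x) = π_k f_k(x) / Σ_j π_j f_j(x).
Since both observations come from the same component, the likelihood for component k is f_k(x₁)·f_k(x₂).
  p_1 = [0.0324324] × [0.272532] = 0.00883887
  p_2 = [0.099231] × [0.122456] = 0.0121515
  p_3 = [0.148816] × [0.0672055] = 0.0100012
  p_4 = [0.168031] × [0.0497871] = 0.00836579
Prior × likelihood for each component:
  π_1·p_1 = 0.08 × 0.00883887 = 0.000707109
  π_2·p_2 = 0.42 × 0.0121515 = 0.00510362
  π_3·p_3 = 0.25 × 0.0100012 = 0.00250031
  π_4·p_4 = 0.25 × 0.00836579 = 0.00209145
Evidence: 0.000707109 + 0.00510362 + 0.00250031 + 0.00209145 = 0.0104025
So the posterior for Mode 4 is 0.00209145 / 0.0104025 ≈ 0.2011.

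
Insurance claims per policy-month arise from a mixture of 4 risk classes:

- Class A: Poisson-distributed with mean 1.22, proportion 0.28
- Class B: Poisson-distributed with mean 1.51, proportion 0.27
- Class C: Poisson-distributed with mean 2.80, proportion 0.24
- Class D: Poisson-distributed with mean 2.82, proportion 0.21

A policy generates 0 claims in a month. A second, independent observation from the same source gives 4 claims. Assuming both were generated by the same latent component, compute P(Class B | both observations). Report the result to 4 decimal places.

0.3054

The responsibility of component k is w_k f_k(x) divided by Σ_j w_j f_j(x).
Since both observations come from the same component, the likelihood for component k is f_k(x₁)·f_k(x₂).
  p_A = [0.29523] × [0.0272514] = 0.00804544
  p_B = [0.22091] × [0.0478533] = 0.0105713
  p_C = [0.0608101] × [0.155739] = 0.00947048
  p_D = [0.0596059] × [0.157063] = 0.00936191
Multiply by the mixture weights:
  w_A·p_A = 0.28 × 0.00804544 = 0.00225272
  w_B·p_B = 0.27 × 0.0105713 = 0.00285424
  w_C·p_C = 0.24 × 0.00947048 = 0.00227291
  w_D·p_D = 0.21 × 0.00936191 = 0.001966
Evidence: 0.00225272 + 0.00285424 + 0.00227291 + 0.001966 = 0.00934588
P(Class B | x₁,x₂) = 0.00285424 / 0.00934588 ≈ 0.3054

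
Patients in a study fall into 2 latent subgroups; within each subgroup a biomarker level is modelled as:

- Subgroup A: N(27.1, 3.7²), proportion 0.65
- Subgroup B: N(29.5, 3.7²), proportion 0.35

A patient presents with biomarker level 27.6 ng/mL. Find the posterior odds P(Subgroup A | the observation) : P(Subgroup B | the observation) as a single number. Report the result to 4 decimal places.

Posterior odds = (π_i f_i(x)) / (π_j f_j(x)); the normalising sum cancels.
Component likelihoods at x = 27.6 ng/mL:
  L_A = (1/(3.7·√(2π)))·exp(−(27.6−27.1)²/(2·3.7²)) = 0.107822·exp(-0.00913) = 0.106842
  L_B = (1/(3.7·√(2π)))·exp(−(27.6−29.5)²/(2·3.7²)) = 0.107822·exp(-0.13185) = 0.0945034
0.0694474 / 0.0330762 ≈ 2.0996

2.0996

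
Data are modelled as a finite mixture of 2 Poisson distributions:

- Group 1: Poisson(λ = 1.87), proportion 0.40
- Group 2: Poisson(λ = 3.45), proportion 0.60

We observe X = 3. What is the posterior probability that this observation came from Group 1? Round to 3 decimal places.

0.340

By Bayes' theorem, P(k | x) = π_k f_k(x) / Σ_j π_j f_j(x).
Evaluate each component's likelihood at the observed value:
  L_1 = 0.167974
  L_2 = 0.217265
Unnormalised posteriors:
  π_1·L_1 = 0.40 × 0.167974 = 0.0671897
  π_2·L_2 = 0.60 × 0.217265 = 0.130359
Sum: 0.0671897 + 0.130359 = 0.197549
So the posterior for Group 1 is 0.0671897 / 0.197549 ≈ 0.340.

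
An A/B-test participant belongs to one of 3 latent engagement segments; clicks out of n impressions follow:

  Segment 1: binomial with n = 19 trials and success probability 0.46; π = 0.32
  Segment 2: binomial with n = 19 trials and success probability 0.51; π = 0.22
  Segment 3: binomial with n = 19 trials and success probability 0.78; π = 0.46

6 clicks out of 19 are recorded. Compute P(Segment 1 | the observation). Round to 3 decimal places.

Apply Bayes' rule: the posterior for each component is proportional to its prior times its likelihood at x.
Component likelihoods at x = 6 clicks out of 19:
  p_1 = C(19,6)·0.46^6·0.54^13 = 27132·0.0094743·0.000331985 = 0.085339
  p_2 = C(19,6)·0.51^6·0.49^13 = 27132·0.0175963·9.38748e-05 = 0.0448179
  p_3 = C(19,6)·0.78^6·0.22^13 = 27132·0.2252·2.8281e-09 = 1.728e-05
Prior × likelihood for each component:
  w_1·p_1 = 0.32 × 0.085339 = 0.0273085
  w_2·p_2 = 0.22 × 0.0448179 = 0.00985995
  w_3·p_3 = 0.46 × 1.728e-05 = 7.94881e-06
Marginal: 0.0273085 + 0.00985995 + 7.94881e-06 = 0.0371764
P(Segment 1 | x) = 0.0273085 / 0.0371764 ≈ 0.735

0.735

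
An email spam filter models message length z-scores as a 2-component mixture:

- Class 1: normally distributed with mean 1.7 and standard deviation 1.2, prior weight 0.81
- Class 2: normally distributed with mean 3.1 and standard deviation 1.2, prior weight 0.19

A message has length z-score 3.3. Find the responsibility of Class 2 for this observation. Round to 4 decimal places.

The responsibility of component k is P(Z=k) f_k(x) divided by Σ_j P(Z=j) f_j(x).
Component likelihoods at x = 3.3:
  L_1 = (1/(1.2·√(2π)))·exp(−(3.3−1.7)²/(2·1.2²)) = 0.332452·exp(-0.88889) = 0.136675
  L_2 = (1/(1.2·√(2π)))·exp(−(3.3−3.1)²/(2·1.2²)) = 0.332452·exp(-0.01389) = 0.327866
Multiply by the mixture weights:
  P(Z=1)·L_1 = 0.81 × 0.136675 = 0.110707
  P(Z=2)·L_2 = 0.19 × 0.327866 = 0.0622946
Evidence: 0.110707 + 0.0622946 = 0.173001
P(Class 2 | 3.3) = 0.0622946 / 0.173001 ≈ 0.3601

0.3601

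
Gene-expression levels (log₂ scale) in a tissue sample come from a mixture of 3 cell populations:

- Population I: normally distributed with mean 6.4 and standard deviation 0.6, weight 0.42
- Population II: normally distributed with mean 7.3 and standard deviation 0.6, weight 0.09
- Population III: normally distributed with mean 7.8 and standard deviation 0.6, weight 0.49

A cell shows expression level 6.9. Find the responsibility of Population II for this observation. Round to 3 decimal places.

The responsibility of component k is P(Z=k) f_k(x) divided by Σ_j P(Z=j) f_j(x).
Evaluate each component's likelihood at the observed value:
  f_I = 0.469853
  f_II = 0.532413
  f_III = 0.215863
Unnormalised posteriors:
  P(Z=I)·f_I = 0.42 × 0.469853 = 0.197338
  P(Z=II)·f_II = 0.09 × 0.532413 = 0.0479172
  P(Z=III)·f_III = 0.49 × 0.215863 = 0.105773
Marginal: 0.197338 + 0.0479172 + 0.105773 = 0.351028
Responsibility of Population II: 0.0479172 / 0.351028 ≈ 0.137

0.137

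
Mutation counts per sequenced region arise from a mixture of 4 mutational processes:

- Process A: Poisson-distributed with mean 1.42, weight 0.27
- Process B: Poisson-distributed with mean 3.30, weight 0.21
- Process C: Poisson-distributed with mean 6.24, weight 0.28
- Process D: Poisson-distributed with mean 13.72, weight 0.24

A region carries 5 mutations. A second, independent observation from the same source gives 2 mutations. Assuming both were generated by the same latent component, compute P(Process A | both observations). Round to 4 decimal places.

Apply Bayes' rule: the posterior for each component is proportional to its prior times its likelihood at x.
Since both observations come from the same component, the likelihood for component k is f_k(x₁)·f_k(x₂).
  L_A = [0.0116295] × [0.243696] = 0.00283407
  L_B = [0.120286] × [0.200829] = 0.024157
  L_C = [0.153725] × [0.0379613] = 0.0058356
  L_D = [0.00445727] × [0.000103552] = 4.61559e-07
Multiply by the mixture weights:
  π_A·L_A = 0.27 × 0.00283407 = 0.000765199
  π_B·L_B = 0.21 × 0.024157 = 0.00507297
  π_C·L_C = 0.28 × 0.0058356 = 0.00163397
  π_D·L_D = 0.24 × 4.61559e-07 = 1.10774e-07
Normaliser: 0.000765199 + 0.00507297 + 0.00163397 + 1.10774e-07 = 0.00747225
So the posterior for Process A is 0.000765199 / 0.00747225 ≈ 0.1024.

0.1024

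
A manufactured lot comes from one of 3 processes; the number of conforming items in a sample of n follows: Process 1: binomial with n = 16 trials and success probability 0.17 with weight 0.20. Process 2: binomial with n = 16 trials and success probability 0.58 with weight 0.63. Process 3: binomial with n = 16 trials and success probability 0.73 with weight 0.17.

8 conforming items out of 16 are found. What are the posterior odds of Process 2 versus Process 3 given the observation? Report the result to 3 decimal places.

Posterior odds = (w_i f_i(x)) / (w_j f_j(x)); the normalising sum cancels.
Evaluate each component's likelihood at the observed value:
  f_1 = C(16,8)·0.17^8·0.83^8 = 12870·6.97576e-07·0.225229 = 0.00202206
  f_2 = C(16,8)·0.58^8·0.42^8 = 12870·0.0128063·0.000968265 = 0.159587
  f_3 = C(16,8)·0.73^8·0.27^8 = 12870·0.080646·2.8243e-05 = 0.0293138
0.10054 / 0.00498334 ≈ 20.175

20.175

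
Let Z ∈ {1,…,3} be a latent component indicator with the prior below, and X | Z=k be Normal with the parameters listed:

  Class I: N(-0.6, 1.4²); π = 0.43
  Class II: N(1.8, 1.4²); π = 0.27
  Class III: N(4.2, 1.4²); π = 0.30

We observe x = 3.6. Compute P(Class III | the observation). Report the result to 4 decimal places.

By Bayes' theorem, P(k | x) = π_k f_k(x) / Σ_j π_j f_j(x).
Normal densities:
  L_I = 0.00316561
  L_II = 0.124688
  L_III = 0.259955
Unnormalised posteriors:
  π_I·L_I = 0.43 × 0.00316561 = 0.00136121
  π_II·L_II = 0.27 × 0.124688 = 0.0336657
  π_III·L_III = 0.30 × 0.259955 = 0.0779864
Denominator: 0.00136121 + 0.0336657 + 0.0779864 = 0.113013
So the posterior for Class III is 0.0779864 / 0.113013 ≈ 0.6901.

0.6901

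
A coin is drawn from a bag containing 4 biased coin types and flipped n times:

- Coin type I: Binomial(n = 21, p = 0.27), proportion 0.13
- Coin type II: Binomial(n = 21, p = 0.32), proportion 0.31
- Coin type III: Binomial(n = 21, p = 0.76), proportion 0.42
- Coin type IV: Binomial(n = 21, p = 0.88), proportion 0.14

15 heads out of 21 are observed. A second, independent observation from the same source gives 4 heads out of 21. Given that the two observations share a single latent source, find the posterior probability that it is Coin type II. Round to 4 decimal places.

0.9210

By Bayes' theorem, P(k | x) = P(Z=k) f_k(x) / Σ_j P(Z=j) f_j(x).
Since both observations come from the same component, the likelihood for component k is f_k(x₁)·f_k(x₂).
  f_I = [2.42608e-05] × [0.151011] = 3.66364e-06
  f_II = [0.000202682] × [0.0891899] = 1.80772e-05
  f_III = [0.169038] × [5.80644e-08] = 9.81506e-09
  f_IV = [0.0238144] × [7.96299e-13] = 1.89634e-14
Multiply by the mixture weights:
  P(Z=I)·f_I = 0.13 × 3.66364e-06 = 4.76274e-07
  P(Z=II)·f_II = 0.31 × 1.80772e-05 = 5.60392e-06
  P(Z=III)·f_III = 0.42 × 9.81506e-09 = 4.12232e-09
  P(Z=IV)·f_IV = 0.14 × 1.89634e-14 = 2.65487e-15
Sum: 4.76274e-07 + 5.60392e-06 + 4.12232e-09 + 2.65487e-15 = 6.08432e-06
P(Coin type II | data) = 5.60392e-06 / 6.08432e-06 ≈ 0.9210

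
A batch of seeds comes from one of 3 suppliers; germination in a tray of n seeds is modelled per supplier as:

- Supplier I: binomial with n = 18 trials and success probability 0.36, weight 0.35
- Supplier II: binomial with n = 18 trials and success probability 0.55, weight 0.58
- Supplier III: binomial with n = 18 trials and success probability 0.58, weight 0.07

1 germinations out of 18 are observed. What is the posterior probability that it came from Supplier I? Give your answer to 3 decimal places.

Posterior ∝ prior × likelihood, so P(k | x) ∝ π_k f_k(x); normalise over all components.
Binomial probabilities:
  p_I = 0.00328575
  p_II = 1.25964e-05
  p_III = 4.11091e-06
Prior × likelihood for each component:
  π_I·p_I = 0.35 × 0.00328575 = 0.00115001
  π_II·p_II = 0.58 × 1.25964e-05 = 7.30594e-06
  π_III·p_III = 0.07 × 4.11091e-06 = 2.87764e-07
Marginal: 0.00115001 + 7.30594e-06 + 2.87764e-07 = 0.00115761
So the posterior for Supplier I is 0.00115001 / 0.00115761 ≈ 0.993.

0.993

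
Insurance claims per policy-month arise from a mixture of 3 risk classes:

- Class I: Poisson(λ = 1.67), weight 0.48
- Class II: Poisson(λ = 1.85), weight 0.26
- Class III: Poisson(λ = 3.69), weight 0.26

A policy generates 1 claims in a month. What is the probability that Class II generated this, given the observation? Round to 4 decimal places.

0.3019

By Bayes' theorem, P(k | x) = π_k f_k(x) / Σ_j π_j f_j(x).
Poisson probabilities:
  f_I = e^(−1.67)·1.67^1/1! = 0.314373
  f_II = e^(−1.85)·1.85^1/1! = 0.290889
  f_III = e^(−3.69)·3.69^1/1! = 0.0921467
Unnormalised posteriors:
  π_I·f_I = 0.48 × 0.314373 = 0.150899
  π_II·f_II = 0.26 × 0.290889 = 0.0756311
  π_III·f_III = 0.26 × 0.0921467 = 0.0239581
Sum: 0.150899 + 0.0756311 + 0.0239581 = 0.250488
P(Class II | 1 claims) ≈ 0.3019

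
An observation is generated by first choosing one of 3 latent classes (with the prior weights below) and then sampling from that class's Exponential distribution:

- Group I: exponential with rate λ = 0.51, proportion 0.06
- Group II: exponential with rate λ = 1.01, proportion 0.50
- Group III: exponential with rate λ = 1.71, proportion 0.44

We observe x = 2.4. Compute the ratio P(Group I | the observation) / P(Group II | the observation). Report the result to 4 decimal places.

Posterior odds = (π_i f_i(x)) / (π_j f_j(x)); the normalising sum cancels.
Evaluate each component's likelihood at the observed value:
  L_I = 0.51·e^(−0.51·2.4) = 0.51·e^(−1.2240) = 0.149966
  L_II = 1.01·e^(−1.01·2.4) = 1.01·e^(−2.4240) = 0.0894523
  L_III = 1.71·e^(−1.71·2.4) = 1.71·e^(−4.1040) = 0.0282261
Posterior odds = (π_I·L_I) / (π_II·L_II) = (0.06·0.149966) / (0.50·0.0894523) = 0.00899798 / 0.0447262 ≈ 0.2012

0.2012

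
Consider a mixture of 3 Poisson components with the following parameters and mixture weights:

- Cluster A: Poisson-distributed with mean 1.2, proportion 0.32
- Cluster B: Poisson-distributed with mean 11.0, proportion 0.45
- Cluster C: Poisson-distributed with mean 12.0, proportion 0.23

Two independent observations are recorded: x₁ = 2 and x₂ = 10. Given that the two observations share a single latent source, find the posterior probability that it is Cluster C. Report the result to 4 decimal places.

Posterior ∝ prior × likelihood, so P(k | x) ∝ π_k f_k(x); normalise over all components.
Since both observations come from the same component, the likelihood for component k is f_k(x₁)·f_k(x₂).
  p_A = [0.21686] × [5.13921e-07] = 1.11449e-07
  p_B = [0.00101045] × [0.119378] = 0.000120626
  p_C = [0.000442383] × [0.104837] = 4.63783e-05
Weight by the priors:
  π_A·p_A = 0.32 × 1.11449e-07 = 3.56636e-08
  π_B·p_B = 0.45 × 0.000120626 = 5.42817e-05
  π_C·p_C = 0.23 × 4.63783e-05 = 1.0667e-05
Denominator: 3.56636e-08 + 5.42817e-05 + 1.0667e-05 = 6.49843e-05
P(Cluster C | data) ≈ 0.1641

0.1641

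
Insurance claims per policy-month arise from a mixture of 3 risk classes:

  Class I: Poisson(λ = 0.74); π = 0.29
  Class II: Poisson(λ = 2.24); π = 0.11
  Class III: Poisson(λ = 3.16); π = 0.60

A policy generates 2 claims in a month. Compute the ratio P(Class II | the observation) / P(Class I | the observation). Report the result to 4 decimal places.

0.7755

Since P(k|x) ∝ π_k f_k(x), the posterior odds are π_i f_i(x) / (π_j f_j(x)).
Poisson probabilities:
  L_I = e^(−0.74)·0.74^2/2! = 0.130634
  L_II = e^(−2.24)·2.24^2/2! = 0.267083
  L_III = e^(−3.16)·3.16^2/2! = 0.211823
0.0293791 / 0.0378838 ≈ 0.7755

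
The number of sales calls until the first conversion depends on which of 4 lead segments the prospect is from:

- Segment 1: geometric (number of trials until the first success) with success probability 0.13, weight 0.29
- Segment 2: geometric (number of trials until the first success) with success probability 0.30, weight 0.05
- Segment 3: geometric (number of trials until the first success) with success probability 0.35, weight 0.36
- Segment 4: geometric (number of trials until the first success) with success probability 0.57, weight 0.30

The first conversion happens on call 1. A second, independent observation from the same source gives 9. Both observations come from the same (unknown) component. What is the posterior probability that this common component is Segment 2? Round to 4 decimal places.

0.0766

Apply Bayes' rule: the posterior for each component is proportional to its prior times its likelihood at x.
Since both observations come from the same component, the likelihood for component k is f_k(x₁)·f_k(x₂).
  p_1 = [0.13·(1−0.13)^0 = 0.13·1 = 0.13] × [0.0426675] = 0.00554678
  p_2 = [0.30·(1−0.30)^0 = 0.30·1 = 0.3] × [0.0172944] = 0.00518832
  p_3 = [0.35·(1−0.35)^0 = 0.35·1 = 0.35] × [0.0111526] = 0.0039034
  p_4 = [0.57·(1−0.57)^0 = 0.57·1 = 0.57] × [0.000666227] = 0.00037975
Multiply by the mixture weights:
  w_1·p_1 = 0.29 × 0.00554678 = 0.00160857
  w_2·p_2 = 0.05 × 0.00518832 = 0.000259416
  w_3·p_3 = 0.36 × 0.0039034 = 0.00140522
  w_4·p_4 = 0.30 × 0.00037975 = 0.000113925
Sum: 0.00160857 + 0.000259416 + 0.00140522 + 0.000113925 = 0.00338713
P(Segment 2 | x₁,x₂) ≈ 0.0766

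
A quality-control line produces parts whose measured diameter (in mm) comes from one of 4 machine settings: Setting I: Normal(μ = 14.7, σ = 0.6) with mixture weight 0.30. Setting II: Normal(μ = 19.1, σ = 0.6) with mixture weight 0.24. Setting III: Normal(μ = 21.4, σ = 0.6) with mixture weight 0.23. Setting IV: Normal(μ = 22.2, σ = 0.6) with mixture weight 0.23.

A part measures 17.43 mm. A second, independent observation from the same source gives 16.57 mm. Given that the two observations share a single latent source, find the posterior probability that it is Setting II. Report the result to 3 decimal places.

0.902

The responsibility of component k is π_k f_k(x) divided by Σ_j π_j f_j(x).
Since both observations come from the same component, the likelihood for component k is f_k(x₁)·f_k(x₂).
  p_I = [(1/(0.6·√(2π)))·exp(−(17.43−14.7)²/(2·0.6²)) = 0.664904·exp(-10.35125) = 2.12456e-05] × [0.00516981] = 1.09836e-07
  p_II = [(1/(0.6·√(2π)))·exp(−(17.43−19.1)²/(2·0.6²)) = 0.664904·exp(-3.87347) = 0.0138207] × [9.15842e-05] = 1.26576e-06
  p_III = [(1/(0.6·√(2π)))·exp(−(17.43−21.4)²/(2·0.6²)) = 0.664904·exp(-21.89014) = 2.0701e-10] × [5.63735e-15] = 1.16699e-24
  p_IV = [(1/(0.6·√(2π)))·exp(−(17.43−22.2)²/(2·0.6²)) = 0.664904·exp(-31.60125) = 1.25461e-14] × [5.05368e-20] = 6.34042e-34
Weight by the priors:
  π_I·p_I = 0.30 × 1.09836e-07 = 3.29507e-08
  π_II·p_II = 0.24 × 1.26576e-06 = 3.03783e-07
  π_III·p_III = 0.23 × 1.16699e-24 = 2.68408e-25
  π_IV·p_IV = 0.23 × 6.34042e-34 = 1.4583e-34
Marginal: 3.29507e-08 + 3.03783e-07 + 2.68408e-25 + 1.4583e-34 = 3.36733e-07
So the posterior for Setting II is 3.03783e-07 / 3.36733e-07 ≈ 0.902.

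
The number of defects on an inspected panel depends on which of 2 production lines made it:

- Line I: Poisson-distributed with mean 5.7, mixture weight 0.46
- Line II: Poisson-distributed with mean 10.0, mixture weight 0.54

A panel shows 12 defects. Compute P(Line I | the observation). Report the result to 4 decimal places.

Apply Bayes' rule: the posterior for each component is proportional to its prior times its likelihood at x.
Poisson probabilities:
  p_I = e^(−5.7)·5.7^12/12! = 0.00821642
  p_II = e^(−10.0)·10.0^12/12! = 0.0947803
Prior × likelihood for each component:
  π_I·p_I = 0.46 × 0.00821642 = 0.00377955
  π_II·p_II = 0.54 × 0.0947803 = 0.0511814
Denominator: 0.00377955 + 0.0511814 = 0.0549609
P(Line I | data) = 0.00377955 / 0.0549609 ≈ 0.0688

0.0688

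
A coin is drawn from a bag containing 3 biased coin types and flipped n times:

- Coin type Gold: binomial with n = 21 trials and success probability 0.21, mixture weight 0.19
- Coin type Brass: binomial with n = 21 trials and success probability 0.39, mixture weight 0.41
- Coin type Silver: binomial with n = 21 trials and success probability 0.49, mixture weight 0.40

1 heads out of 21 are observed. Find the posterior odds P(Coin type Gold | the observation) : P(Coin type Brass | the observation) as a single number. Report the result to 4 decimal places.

Posterior odds = (π_i f_i(x)) / (π_j f_j(x)); the normalising sum cancels.
Evaluate each component's likelihood at the observed value:
  p_Gold = 0.0395349
  p_Brass = 0.000416755
  p_Silver = 1.45821e-05
Posterior odds = (π_Gold·p_Gold) / (π_Brass·p_Brass) = (0.19·0.0395349) / (0.41·0.000416755) = 0.00751163 / 0.000170869 ≈ 43.9612

43.9612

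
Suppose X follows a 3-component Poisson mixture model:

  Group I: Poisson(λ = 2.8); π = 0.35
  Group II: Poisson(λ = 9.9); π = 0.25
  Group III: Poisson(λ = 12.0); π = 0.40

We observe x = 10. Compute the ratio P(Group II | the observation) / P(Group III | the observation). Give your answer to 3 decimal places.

0.745

Posterior odds = (π_i f_i(x)) / (π_j f_j(x)); the normalising sum cancels.
Component likelihoods at x = 10:
  f_I = e^(−2.8)·2.8^10/10! = 0.000496355
  f_II = e^(−9.9)·9.9^10/10! = 0.125047
  f_III = e^(−12.0)·12.0^10/10! = 0.104837
Odds = (0.25/0.40) × (0.125047/0.104837) = 0.625 × 1.19277 ≈ 0.745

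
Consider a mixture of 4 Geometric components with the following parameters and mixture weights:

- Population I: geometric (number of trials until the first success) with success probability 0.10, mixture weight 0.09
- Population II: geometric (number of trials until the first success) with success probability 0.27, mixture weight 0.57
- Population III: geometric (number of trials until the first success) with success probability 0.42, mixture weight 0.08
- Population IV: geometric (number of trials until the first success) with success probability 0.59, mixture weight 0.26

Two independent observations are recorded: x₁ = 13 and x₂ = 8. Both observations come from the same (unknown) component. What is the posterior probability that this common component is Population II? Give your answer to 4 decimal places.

0.4628

P(component k | x) = P(Z=k)·f_k(x) / marginal(x), where marginal(x) = Σ_j P(Z=j)·f_j(x).
Since both observations come from the same component, the likelihood for component k is f_k(x₁)·f_k(x₂).
  p_I = [0.028243] × [0.0478297] = 0.00135085
  p_II = [0.00618355] × [0.029828] = 0.000184443
  p_III = [0.000608675] × [0.00927353] = 5.64456e-06
  p_IV = [1.33125e-05] × [0.00114905] = 1.52967e-08
Unnormalised posteriors:
  P(Z=I)·p_I = 0.09 × 0.00135085 = 0.000121577
  P(Z=II)·p_II = 0.57 × 0.000184443 = 0.000105132
  P(Z=III)·p_III = 0.08 × 5.64456e-06 = 4.51565e-07
  P(Z=IV)·p_IV = 0.26 × 1.52967e-08 = 3.97714e-09
Sum: 0.000121577 + 0.000105132 + 4.51565e-07 + 3.97714e-09 = 0.000227165
P(Population II | x) ≈ 0.4628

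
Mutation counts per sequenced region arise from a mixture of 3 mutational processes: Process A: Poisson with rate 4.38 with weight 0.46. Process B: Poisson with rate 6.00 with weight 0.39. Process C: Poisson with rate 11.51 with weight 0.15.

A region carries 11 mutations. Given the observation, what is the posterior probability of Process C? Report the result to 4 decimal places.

By Bayes' theorem, P(k | x) = P(Z=k) f_k(x) / Σ_j P(Z=j) f_j(x).
Component likelihoods at x = 11 mutations:
  L_A = e^(−4.38)·4.38^11/11! = 0.00357149
  L_B = e^(−6.00)·6.00^11/11! = 0.022529
  L_C = e^(−11.51)·11.51^11/11! = 0.118017
Multiply by the mixture weights:
  P(Z=A)·L_A = 0.46 × 0.00357149 = 0.00164289
  P(Z=B)·L_B = 0.39 × 0.022529 = 0.00878629
  P(Z=C)·L_C = 0.15 × 0.118017 = 0.0177025
Denominator: 0.00164289 + 0.00878629 + 0.0177025 = 0.0281317
So the posterior for Process C is 0.0177025 / 0.0281317 ≈ 0.6293.

0.6293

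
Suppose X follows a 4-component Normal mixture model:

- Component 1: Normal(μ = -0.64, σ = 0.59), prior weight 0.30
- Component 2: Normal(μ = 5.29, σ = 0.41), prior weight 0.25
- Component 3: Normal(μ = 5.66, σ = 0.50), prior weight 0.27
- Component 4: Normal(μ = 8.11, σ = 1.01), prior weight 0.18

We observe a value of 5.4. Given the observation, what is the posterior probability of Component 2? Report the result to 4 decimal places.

P(component k | x) = w_k·f_k(x) / marginal(x), where marginal(x) = Σ_j w_j·f_j(x).
Normal densities:
  p_1 = 1.18189e-23
  p_2 = 0.938633
  p_3 = 0.696985
  p_4 = 0.0107959
Prior × likelihood for each component:
  w_1·p_1 = 0.30 × 1.18189e-23 = 3.54568e-24
  w_2·p_2 = 0.25 × 0.938633 = 0.234658
  w_3·p_3 = 0.27 × 0.696985 = 0.188186
  w_4·p_4 = 0.18 × 0.0107959 = 0.00194327
Sum: 3.54568e-24 + 0.234658 + 0.188186 + 0.00194327 = 0.424787
So the posterior for Component 2 is 0.234658 / 0.424787 ≈ 0.5524.

0.5524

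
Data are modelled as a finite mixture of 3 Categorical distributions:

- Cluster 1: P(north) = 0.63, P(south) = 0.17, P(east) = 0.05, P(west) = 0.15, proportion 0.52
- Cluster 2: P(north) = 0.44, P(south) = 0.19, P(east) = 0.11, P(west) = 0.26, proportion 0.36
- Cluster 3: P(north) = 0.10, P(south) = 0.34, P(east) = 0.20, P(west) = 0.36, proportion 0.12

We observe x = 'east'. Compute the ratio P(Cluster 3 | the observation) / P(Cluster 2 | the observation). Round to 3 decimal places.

0.606

The posterior odds equal the prior odds times the likelihood ratio: (π_i/π_j)·(f_i(x)/f_j(x)).
Categorical probabilities:
  L_1 = 0.05
  L_2 = 0.11
  L_3 = 0.2
0.024 / 0.0396 ≈ 0.606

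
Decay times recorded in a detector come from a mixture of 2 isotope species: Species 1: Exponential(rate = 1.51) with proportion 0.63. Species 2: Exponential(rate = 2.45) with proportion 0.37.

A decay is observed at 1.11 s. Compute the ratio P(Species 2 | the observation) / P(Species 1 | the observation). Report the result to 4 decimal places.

0.3357

Posterior odds = (P(Z=i) f_i(x)) / (P(Z=j) f_j(x)); the normalising sum cancels.
Exponential densities:
  f_1 = 0.282524
  f_2 = 0.161474
Odds = (0.37/0.63) × (0.161474/0.282524) = 0.587302 × 0.57154 ≈ 0.3357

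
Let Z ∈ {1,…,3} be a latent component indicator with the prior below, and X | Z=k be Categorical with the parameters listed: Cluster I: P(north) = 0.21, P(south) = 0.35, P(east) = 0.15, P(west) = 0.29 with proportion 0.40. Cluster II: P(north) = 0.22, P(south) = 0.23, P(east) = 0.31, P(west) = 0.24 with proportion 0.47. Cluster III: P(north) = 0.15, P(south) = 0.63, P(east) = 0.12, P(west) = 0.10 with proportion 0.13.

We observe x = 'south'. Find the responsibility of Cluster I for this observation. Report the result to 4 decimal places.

0.4242

P(component k | x) = w_k·f_k(x) / marginal(x), where marginal(x) = Σ_j w_j·f_j(x).
Component likelihoods at x = 'south':
  L_I = 0.35
  L_II = 0.23
  L_III = 0.63
Multiply by the mixture weights:
  w_I·L_I = 0.40 × 0.35 = 0.14
  w_II·L_II = 0.47 × 0.23 = 0.1081
  w_III·L_III = 0.13 × 0.63 = 0.0819
Evidence: 0.14 + 0.1081 + 0.0819 = 0.33
Responsibility of Cluster I: 0.14 / 0.33 ≈ 0.4242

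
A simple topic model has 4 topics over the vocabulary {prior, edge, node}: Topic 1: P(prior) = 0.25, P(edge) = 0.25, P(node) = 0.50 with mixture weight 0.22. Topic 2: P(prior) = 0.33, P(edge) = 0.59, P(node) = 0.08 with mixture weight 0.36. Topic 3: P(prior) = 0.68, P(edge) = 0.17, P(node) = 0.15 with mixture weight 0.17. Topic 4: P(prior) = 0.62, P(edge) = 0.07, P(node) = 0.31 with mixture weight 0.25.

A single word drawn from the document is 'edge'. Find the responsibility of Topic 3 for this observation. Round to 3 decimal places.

The responsibility of component k is w_k f_k(x) divided by Σ_j w_j f_j(x).
Component likelihoods at x = 'edge':
  L_1 = 0.25
  L_2 = 0.59
  L_3 = 0.17
  L_4 = 0.07
Weight by the priors:
  w_1·L_1 = 0.22 × 0.25 = 0.055
  w_2·L_2 = 0.36 × 0.59 = 0.2124
  w_3·L_3 = 0.17 × 0.17 = 0.0289
  w_4·L_4 = 0.25 × 0.07 = 0.0175
Sum: 0.055 + 0.2124 + 0.0289 + 0.0175 = 0.3138
Responsibility of Topic 3: 0.0289 / 0.3138 ≈ 0.092

0.092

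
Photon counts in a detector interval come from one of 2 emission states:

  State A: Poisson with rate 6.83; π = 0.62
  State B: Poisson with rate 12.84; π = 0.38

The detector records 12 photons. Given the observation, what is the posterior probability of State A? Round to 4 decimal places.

By Bayes' theorem, P(k | x) = π_k f_k(x) / Σ_j π_j f_j(x).
Poisson probabilities:
  L_A = e^(−6.83)·6.83^12/12! = 0.0232531
  L_B = e^(−12.84)·12.84^12/12! = 0.111199
Multiply by the mixture weights:
  π_A·L_A = 0.62 × 0.0232531 = 0.0144169
  π_B·L_B = 0.38 × 0.111199 = 0.0422557
Evidence: 0.0144169 + 0.0422557 = 0.0566726
Responsibility of State A: 0.0144169 / 0.0566726 ≈ 0.2544

0.2544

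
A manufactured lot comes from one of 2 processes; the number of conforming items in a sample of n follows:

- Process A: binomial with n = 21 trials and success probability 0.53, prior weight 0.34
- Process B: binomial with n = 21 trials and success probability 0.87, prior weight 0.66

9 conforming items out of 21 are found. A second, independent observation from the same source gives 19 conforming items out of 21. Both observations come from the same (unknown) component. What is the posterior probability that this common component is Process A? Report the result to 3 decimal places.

0.969

By Bayes' theorem, P(k | x) = w_k f_k(x) / Σ_j w_j f_j(x).
Since both observations come from the same component, the likelihood for component k is f_k(x₁)·f_k(x₂).
  p_A = [C(21,9)·0.53^9·0.47^12 = 293930·0.00329976·0.000116191 = 0.112694] × [0.000267705] = 3.01688e-05
  p_B = [C(21,9)·0.87^9·0.13^12 = 293930·0.285544·2.32981e-11 = 1.95541e-06] × [0.251751] = 4.92277e-07
Prior × likelihood for each component:
  w_A·p_A = 0.34 × 3.01688e-05 = 1.02574e-05
  w_B·p_B = 0.66 × 4.92277e-07 = 3.24903e-07
Evidence: 1.02574e-05 + 3.24903e-07 = 1.05823e-05
P(Process A | x) = 1.02574e-05 / 1.05823e-05 ≈ 0.969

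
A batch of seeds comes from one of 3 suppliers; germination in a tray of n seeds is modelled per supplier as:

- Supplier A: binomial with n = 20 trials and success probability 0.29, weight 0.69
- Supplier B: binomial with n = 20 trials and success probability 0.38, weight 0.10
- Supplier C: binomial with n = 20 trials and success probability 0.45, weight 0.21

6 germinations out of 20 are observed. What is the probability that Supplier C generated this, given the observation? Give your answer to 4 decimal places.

Posterior ∝ prior × likelihood, so P(k | x) ∝ π_k f_k(x); normalise over all components.
Component likelihoods at x = 6 germinations out of 20:
  f_A = 0.190717
  f_B = 0.144733
  f_C = 0.0745996
Prior × likelihood for each component:
  π_A·f_A = 0.69 × 0.190717 = 0.131594
  π_B·f_B = 0.10 × 0.144733 = 0.0144733
  π_C·f_C = 0.21 × 0.0745996 = 0.0156659
Marginal: 0.131594 + 0.0144733 + 0.0156659 = 0.161734
So the posterior for Supplier C is 0.0156659 / 0.161734 ≈ 0.0969.

0.0969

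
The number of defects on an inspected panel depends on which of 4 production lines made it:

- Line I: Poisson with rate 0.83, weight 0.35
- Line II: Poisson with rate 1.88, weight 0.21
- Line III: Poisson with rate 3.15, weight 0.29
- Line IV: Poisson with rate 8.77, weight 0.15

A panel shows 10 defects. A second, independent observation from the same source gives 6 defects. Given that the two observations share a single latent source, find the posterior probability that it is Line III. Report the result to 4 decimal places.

0.0112

The responsibility of component k is π_k f_k(x) divided by Σ_j π_j f_j(x).
Since both observations come from the same component, the likelihood for component k is f_k(x₁)·f_k(x₂).
  p_I = [e^(−0.83)·0.83^10/10! = 1.86446e-08] × [0.000198003] = 3.69169e-12
  p_II = [e^(−1.88)·1.88^10/10! = 2.31922e-05] × [0.00935709] = 2.17012e-07
  p_III = [e^(−3.15)·3.15^10/10! = 0.00113583] × [0.0581438] = 6.60417e-05
  p_IV = [e^(−8.77)·8.77^10/10! = 0.115205] × [0.0981527] = 0.0113077
Prior × likelihood for each component:
  π_I·p_I = 0.35 × 3.69169e-12 = 1.29209e-12
  π_II·p_II = 0.21 × 2.17012e-07 = 4.55724e-08
  π_III·p_III = 0.29 × 6.60417e-05 = 1.91521e-05
  π_IV·p_IV = 0.15 × 0.0113077 = 0.00169615
Normaliser: 1.29209e-12 + 4.55724e-08 + 1.91521e-05 + 0.00169615 = 0.00171535
So the posterior for Line III is 1.91521e-05 / 0.00171535 ≈ 0.0112.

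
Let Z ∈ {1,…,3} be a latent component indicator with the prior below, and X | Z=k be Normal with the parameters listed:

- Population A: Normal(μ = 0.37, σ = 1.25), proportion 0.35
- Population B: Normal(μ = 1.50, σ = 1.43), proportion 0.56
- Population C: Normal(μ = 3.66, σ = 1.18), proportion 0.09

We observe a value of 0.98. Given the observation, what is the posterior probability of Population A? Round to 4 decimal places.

Posterior ∝ prior × likelihood, so P(k | x) ∝ π_k f_k(x); normalise over all components.
Component likelihoods at x = 0.98:
  p_A = (1/(1.25·√(2π)))·exp(−(0.98−0.37)²/(2·1.25²)) = 0.319154·exp(-0.11907) = 0.283327
  p_B = (1/(1.43·√(2π)))·exp(−(0.98−1.50)²/(2·1.43²)) = 0.278981·exp(-0.06612) = 0.261132
  p_C = (1/(1.18·√(2π)))·exp(−(0.98−3.66)²/(2·1.18²)) = 0.338087·exp(-2.57914) = 0.0256401
Unnormalised posteriors:
  π_A·p_A = 0.35 × 0.283327 = 0.0991644
  π_B·p_B = 0.56 × 0.261132 = 0.146234
  π_C·p_C = 0.09 × 0.0256401 = 0.00230761
Sum: 0.0991644 + 0.146234 + 0.00230761 = 0.247706
P(Population A | 0.98) ≈ 0.4003

0.4003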